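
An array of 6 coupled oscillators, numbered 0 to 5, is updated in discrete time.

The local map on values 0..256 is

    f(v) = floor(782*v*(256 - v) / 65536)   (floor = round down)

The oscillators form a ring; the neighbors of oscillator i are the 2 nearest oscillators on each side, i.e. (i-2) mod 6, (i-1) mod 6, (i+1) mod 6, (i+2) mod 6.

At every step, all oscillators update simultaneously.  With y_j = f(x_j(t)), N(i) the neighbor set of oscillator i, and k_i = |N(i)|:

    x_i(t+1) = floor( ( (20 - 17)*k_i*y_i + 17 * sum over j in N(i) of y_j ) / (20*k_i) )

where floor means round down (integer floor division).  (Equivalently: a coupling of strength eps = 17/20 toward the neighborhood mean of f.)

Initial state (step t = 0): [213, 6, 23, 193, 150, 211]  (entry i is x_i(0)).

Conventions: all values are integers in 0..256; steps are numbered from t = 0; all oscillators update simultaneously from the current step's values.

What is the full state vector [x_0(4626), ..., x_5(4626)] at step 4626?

Answer: [188, 188, 188, 188, 188, 188]
Key observation: The state at step 4, [188, 188, 188, 188, 188, 188], reappears at step 6: the system is in a cycle of period 2 from step 4 on.  Therefore the state at step 4626 equals the state at step 4 + ((4626 - 4) mod 2) = 4, which is [188, 188, 188, 188, 188, 188].

Derivation:
t=0: [213, 6, 23, 193, 150, 211]
t=1: [97, 93, 107, 102, 119, 114]
t=2: [188, 187, 186, 188, 189, 187]
t=3: [152, 153, 152, 152, 152, 152]
t=4: [188, 188, 188, 188, 188, 188]
t=5: [152, 152, 152, 152, 152, 152]
t=6: [188, 188, 188, 188, 188, 188]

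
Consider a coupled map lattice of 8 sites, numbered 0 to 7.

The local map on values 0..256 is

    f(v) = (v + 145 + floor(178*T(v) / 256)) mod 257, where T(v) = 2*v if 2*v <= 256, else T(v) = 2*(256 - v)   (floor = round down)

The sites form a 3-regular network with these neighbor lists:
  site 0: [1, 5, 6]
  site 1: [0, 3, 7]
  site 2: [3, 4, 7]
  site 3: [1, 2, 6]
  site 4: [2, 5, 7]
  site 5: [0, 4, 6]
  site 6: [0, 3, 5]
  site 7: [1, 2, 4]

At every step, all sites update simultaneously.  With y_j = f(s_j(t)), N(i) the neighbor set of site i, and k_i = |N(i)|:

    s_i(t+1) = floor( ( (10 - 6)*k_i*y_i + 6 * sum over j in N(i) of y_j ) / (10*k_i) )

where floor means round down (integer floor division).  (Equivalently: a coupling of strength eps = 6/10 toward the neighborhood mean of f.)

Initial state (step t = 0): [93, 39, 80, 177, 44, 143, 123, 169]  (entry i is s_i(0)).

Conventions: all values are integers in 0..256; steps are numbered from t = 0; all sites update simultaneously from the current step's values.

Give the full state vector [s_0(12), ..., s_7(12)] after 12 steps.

Simulating step by step:
t=0: [93, 39, 80, 177, 44, 143, 123, 169]
t=1: [165, 187, 151, 169, 188, 183, 167, 184]
t=2: [175, 173, 177, 177, 173, 174, 176, 173]
t=3: [175, 175, 174, 174, 175, 175, 175, 175]
t=4: [175, 175, 175, 175, 175, 175, 175, 175]
t=5: [175, 175, 175, 175, 175, 175, 175, 175]
t=6: [175, 175, 175, 175, 175, 175, 175, 175]
t=7: [175, 175, 175, 175, 175, 175, 175, 175]
t=8: [175, 175, 175, 175, 175, 175, 175, 175]
t=9: [175, 175, 175, 175, 175, 175, 175, 175]
t=10: [175, 175, 175, 175, 175, 175, 175, 175]
t=11: [175, 175, 175, 175, 175, 175, 175, 175]
t=12: [175, 175, 175, 175, 175, 175, 175, 175]

Answer: [175, 175, 175, 175, 175, 175, 175, 175]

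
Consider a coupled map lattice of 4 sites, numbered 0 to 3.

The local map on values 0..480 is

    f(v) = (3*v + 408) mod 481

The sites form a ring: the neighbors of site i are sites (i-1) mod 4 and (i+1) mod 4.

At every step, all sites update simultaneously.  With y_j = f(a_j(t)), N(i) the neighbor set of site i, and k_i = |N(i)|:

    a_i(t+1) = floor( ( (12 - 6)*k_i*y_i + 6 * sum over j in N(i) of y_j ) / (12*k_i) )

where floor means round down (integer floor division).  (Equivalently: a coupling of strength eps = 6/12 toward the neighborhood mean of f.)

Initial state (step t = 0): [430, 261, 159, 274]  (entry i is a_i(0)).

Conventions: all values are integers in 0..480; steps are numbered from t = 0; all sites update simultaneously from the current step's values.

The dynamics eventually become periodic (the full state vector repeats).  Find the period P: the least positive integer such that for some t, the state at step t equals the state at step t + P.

Simulating step by step:
t=0: [430, 261, 159, 274]
t=1: [251, 279, 326, 298]
t=2: [255, 297, 367, 325]
t=3: [295, 237, 222, 279]
t=4: [275, 189, 166, 252]
t=5: [189, 180, 266, 275]
t=6: [191, 297, 306, 199]
t=7: [104, 264, 277, 117]
t=8: [248, 248, 267, 268]
t=9: [205, 204, 233, 234]
t=10: [82, 80, 124, 125]
t=11: [203, 201, 266, 269]
t=12: [103, 99, 197, 201]
t=13: [186, 180, 86, 92]
t=14: [169, 280, 260, 148]
t=15: [381, 308, 277, 350]
t=16: [150, 281, 234, 103]
t=17: [319, 275, 205, 249]
t=18: [317, 251, 146, 212]
t=19: [268, 290, 252, 231]
t=20: [238, 271, 214, 182]
t=21: [263, 191, 227, 298]
t=22: [207, 100, 153, 260]
t=23: [146, 226, 306, 226]
t=24: [244, 244, 244, 244]
t=25: [178, 178, 178, 178]
t=26: [461, 461, 461, 461]
t=27: [348, 348, 348, 348]
t=28: [9, 9, 9, 9]
t=29: [435, 435, 435, 435]
t=30: [270, 270, 270, 270]
t=31: [256, 256, 256, 256]
t=32: [214, 214, 214, 214]
t=33: [88, 88, 88, 88]
t=34: [191, 191, 191, 191]
t=35: [19, 19, 19, 19]
t=36: [465, 465, 465, 465]
t=37: [360, 360, 360, 360]
t=38: [45, 45, 45, 45]
t=39: [62, 62, 62, 62]
t=40: [113, 113, 113, 113]
t=41: [266, 266, 266, 266]
t=42: [244, 244, 244, 244]

Answer: 18
Key observation: The state at step 24, [244, 244, 244, 244], reappears at step 42 — and no state repeats earlier — so the cycle the system enters has period 18.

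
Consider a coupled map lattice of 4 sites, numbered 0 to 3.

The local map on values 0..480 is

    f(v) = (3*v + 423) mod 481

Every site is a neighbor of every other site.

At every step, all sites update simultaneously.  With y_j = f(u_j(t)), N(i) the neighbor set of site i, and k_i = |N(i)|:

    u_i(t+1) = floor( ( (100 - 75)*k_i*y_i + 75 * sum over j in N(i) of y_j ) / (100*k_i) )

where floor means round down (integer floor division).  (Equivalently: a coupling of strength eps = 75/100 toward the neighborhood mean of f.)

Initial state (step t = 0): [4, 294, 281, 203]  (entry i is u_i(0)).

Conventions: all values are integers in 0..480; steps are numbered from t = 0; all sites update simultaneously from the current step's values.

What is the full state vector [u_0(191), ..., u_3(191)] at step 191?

Simulating step by step:
t=0: [4, 294, 281, 203]
t=1: [288, 288, 288, 288]
t=2: [325, 325, 325, 325]
t=3: [436, 436, 436, 436]
t=4: [288, 288, 288, 288]

Answer: [325, 325, 325, 325]
Key observation: The state at step 1, [288, 288, 288, 288], reappears at step 4: the system is in a cycle of period 3 from step 1 on.  Therefore the state at step 191 equals the state at step 1 + ((191 - 1) mod 3) = 2, which is [325, 325, 325, 325].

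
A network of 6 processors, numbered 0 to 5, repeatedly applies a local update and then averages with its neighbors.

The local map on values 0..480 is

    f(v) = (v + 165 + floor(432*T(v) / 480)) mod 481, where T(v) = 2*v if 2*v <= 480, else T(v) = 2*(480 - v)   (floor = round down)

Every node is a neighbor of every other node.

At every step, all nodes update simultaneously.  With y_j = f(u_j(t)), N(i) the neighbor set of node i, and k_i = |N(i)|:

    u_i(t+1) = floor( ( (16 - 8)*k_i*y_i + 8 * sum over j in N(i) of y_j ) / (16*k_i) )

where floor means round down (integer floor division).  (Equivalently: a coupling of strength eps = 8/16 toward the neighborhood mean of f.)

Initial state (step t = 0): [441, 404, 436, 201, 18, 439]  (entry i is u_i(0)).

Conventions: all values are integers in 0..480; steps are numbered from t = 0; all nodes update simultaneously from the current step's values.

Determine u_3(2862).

Answer: u_3(2862) = 304
Key observation: The state at step 18, [304, 304, 304, 304, 304, 304], reappears at step 19: the system is in a cycle of period 1 from step 18 on.  Therefore the state at step 2862 equals the state at step 18 + ((2862 - 18) mod 1) = 18, which is [304, 304, 304, 304, 304, 304].

Derivation:
t=0: [441, 404, 436, 201, 18, 439]
t=1: [205, 217, 207, 225, 213, 205]
t=2: [269, 282, 271, 292, 278, 269]
t=3: [328, 324, 328, 321, 325, 328]
t=4: [286, 287, 286, 288, 287, 286]
t=5: [318, 318, 318, 317, 318, 318]
t=6: [293, 293, 293, 293, 293, 293]
t=7: [313, 313, 313, 313, 313, 313]
t=8: [297, 297, 297, 297, 297, 297]
t=9: [310, 310, 310, 310, 310, 310]
t=10: [300, 300, 300, 300, 300, 300]
t=11: [308, 308, 308, 308, 308, 308]
t=12: [301, 301, 301, 301, 301, 301]
t=13: [307, 307, 307, 307, 307, 307]
t=14: [302, 302, 302, 302, 302, 302]
t=15: [306, 306, 306, 306, 306, 306]
t=16: [303, 303, 303, 303, 303, 303]
t=17: [305, 305, 305, 305, 305, 305]
t=18: [304, 304, 304, 304, 304, 304]
t=19: [304, 304, 304, 304, 304, 304]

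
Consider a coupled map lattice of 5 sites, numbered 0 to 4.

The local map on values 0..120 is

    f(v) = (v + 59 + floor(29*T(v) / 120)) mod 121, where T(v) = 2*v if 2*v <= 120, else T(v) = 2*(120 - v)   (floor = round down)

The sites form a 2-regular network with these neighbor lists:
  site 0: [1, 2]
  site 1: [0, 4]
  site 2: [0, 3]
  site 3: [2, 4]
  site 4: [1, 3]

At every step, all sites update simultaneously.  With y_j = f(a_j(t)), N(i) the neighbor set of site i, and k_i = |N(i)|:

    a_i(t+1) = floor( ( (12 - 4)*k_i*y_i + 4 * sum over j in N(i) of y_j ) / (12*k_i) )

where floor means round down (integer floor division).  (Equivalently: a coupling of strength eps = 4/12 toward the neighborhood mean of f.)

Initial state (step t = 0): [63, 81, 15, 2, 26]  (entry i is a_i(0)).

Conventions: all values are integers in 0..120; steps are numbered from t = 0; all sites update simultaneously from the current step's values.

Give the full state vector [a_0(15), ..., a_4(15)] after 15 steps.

Simulating step by step:
t=0: [63, 81, 15, 2, 26]
t=1: [38, 45, 68, 70, 81]
t=2: [82, 28, 45, 32, 30]
t=3: [42, 90, 26, 88, 103]
t=4: [23, 36, 71, 51, 46]
t=5: [86, 91, 39, 15, 24]
t=6: [53, 51, 97, 89, 83]
t=7: [20, 17, 40, 41, 34]
t=8: [92, 88, 113, 117, 106]
t=9: [44, 42, 52, 54, 49]
t=10: [4, 2, 13, 16, 9]
t=11: [65, 63, 76, 79, 71]
t=12: [29, 28, 34, 35, 32]
t=13: [102, 101, 108, 109, 105]
t=14: [48, 48, 50, 51, 50]
t=15: [9, 9, 11, 12, 11]

Answer: [9, 9, 11, 12, 11]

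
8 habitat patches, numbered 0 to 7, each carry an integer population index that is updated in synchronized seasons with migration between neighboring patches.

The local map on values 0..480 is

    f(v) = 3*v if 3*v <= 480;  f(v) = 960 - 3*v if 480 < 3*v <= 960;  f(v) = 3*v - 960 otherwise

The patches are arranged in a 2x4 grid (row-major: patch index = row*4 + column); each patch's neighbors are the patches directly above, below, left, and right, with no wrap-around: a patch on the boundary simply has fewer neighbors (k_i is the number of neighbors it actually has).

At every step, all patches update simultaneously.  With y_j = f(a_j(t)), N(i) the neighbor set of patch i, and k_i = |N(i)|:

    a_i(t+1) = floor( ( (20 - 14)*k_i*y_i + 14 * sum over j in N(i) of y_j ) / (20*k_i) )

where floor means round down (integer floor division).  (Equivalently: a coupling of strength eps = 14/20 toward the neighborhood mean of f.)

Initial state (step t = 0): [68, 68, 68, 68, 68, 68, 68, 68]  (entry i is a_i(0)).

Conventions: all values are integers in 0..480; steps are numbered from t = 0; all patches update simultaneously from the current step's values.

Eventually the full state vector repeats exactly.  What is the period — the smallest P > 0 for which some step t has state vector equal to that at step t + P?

Simulating step by step:
t=0: [68, 68, 68, 68, 68, 68, 68, 68]
t=1: [204, 204, 204, 204, 204, 204, 204, 204]
t=2: [348, 348, 348, 348, 348, 348, 348, 348]
t=3: [84, 84, 84, 84, 84, 84, 84, 84]
t=4: [252, 252, 252, 252, 252, 252, 252, 252]
t=5: [204, 204, 204, 204, 204, 204, 204, 204]

Answer: 4
Key observation: The state at step 1, [204, 204, 204, 204, 204, 204, 204, 204], reappears at step 5 — and no state repeats earlier — so the cycle the system enters has period 4.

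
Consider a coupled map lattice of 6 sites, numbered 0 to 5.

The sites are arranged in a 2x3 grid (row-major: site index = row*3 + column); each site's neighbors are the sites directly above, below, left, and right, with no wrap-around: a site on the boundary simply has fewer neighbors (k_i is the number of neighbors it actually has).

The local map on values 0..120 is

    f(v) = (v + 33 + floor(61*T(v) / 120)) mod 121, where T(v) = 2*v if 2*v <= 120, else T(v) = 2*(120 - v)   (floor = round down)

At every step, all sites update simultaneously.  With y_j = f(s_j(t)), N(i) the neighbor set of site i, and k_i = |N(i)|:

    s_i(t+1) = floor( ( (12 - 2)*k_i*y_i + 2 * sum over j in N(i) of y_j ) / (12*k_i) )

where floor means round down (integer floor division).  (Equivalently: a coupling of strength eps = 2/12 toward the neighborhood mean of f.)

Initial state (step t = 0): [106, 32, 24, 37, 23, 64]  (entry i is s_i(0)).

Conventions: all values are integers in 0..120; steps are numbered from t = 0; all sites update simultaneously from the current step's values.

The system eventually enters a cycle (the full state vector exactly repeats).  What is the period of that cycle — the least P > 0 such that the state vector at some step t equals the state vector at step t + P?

Answer: 2
Key observation: The state at step 8, [32, 32, 32, 32, 32, 32], reappears at step 10 — and no state repeats earlier — so the cycle the system enters has period 2.

Derivation:
t=0: [106, 32, 24, 37, 23, 64]
t=1: [43, 91, 78, 98, 78, 40]
t=2: [104, 36, 38, 39, 36, 99]
t=3: [44, 101, 102, 103, 101, 44]
t=4: [5, 30, 29, 29, 30, 5]
t=5: [51, 90, 87, 87, 90, 51]
t=6: [17, 31, 30, 30, 31, 17]
t=7: [71, 93, 91, 91, 93, 71]
t=8: [32, 32, 32, 32, 32, 32]
t=9: [97, 97, 97, 97, 97, 97]
t=10: [32, 32, 32, 32, 32, 32]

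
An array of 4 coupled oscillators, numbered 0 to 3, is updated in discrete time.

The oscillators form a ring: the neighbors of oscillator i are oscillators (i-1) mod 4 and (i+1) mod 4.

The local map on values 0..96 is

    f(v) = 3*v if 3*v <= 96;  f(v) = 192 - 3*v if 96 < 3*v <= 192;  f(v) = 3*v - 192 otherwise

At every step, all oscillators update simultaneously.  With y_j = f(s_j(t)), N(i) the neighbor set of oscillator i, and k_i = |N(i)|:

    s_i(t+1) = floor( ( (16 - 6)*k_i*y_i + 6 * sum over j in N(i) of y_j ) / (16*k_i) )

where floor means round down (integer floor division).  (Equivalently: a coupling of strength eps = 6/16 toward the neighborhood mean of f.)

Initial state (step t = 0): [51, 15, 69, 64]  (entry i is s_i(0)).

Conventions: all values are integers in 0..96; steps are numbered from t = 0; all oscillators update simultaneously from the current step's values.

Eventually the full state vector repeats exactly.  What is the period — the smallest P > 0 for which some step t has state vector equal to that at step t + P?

Answer: 24
Key observation: The state at step 13, [63, 26, 26, 63], reappears at step 37 — and no state repeats earlier — so the cycle the system enters has period 24.

Derivation:
t=0: [51, 15, 69, 64]
t=1: [32, 38, 17, 10]
t=2: [80, 76, 52, 46]
t=3: [46, 38, 39, 49]
t=4: [56, 72, 69, 52]
t=5: [26, 22, 20, 29]
t=6: [77, 67, 66, 80]
t=7: [35, 14, 14, 38]
t=8: [76, 50, 48, 72]
t=9: [34, 42, 42, 30]
t=10: [85, 70, 70, 85]
t=11: [54, 26, 26, 54]
t=12: [39, 69, 69, 39]
t=13: [63, 26, 26, 63]
t=14: [17, 63, 63, 17]
t=15: [42, 12, 12, 42]
t=16: [60, 41, 41, 60]
t=17: [22, 58, 58, 22]
t=18: [57, 27, 27, 57]
t=19: [32, 69, 69, 32]
t=20: [80, 30, 30, 80]
t=21: [55, 82, 82, 55]
t=22: [32, 48, 48, 32]
t=23: [87, 57, 57, 87]
t=24: [60, 30, 30, 60]
t=25: [26, 75, 75, 26]
t=26: [69, 41, 41, 69]
t=27: [25, 58, 58, 25]
t=28: [64, 28, 28, 64]
t=29: [15, 68, 68, 15]
t=30: [38, 18, 18, 38]
t=31: [73, 58, 58, 73]
t=32: [25, 19, 19, 25]
t=33: [71, 60, 60, 71]
t=34: [19, 13, 13, 19]
t=35: [53, 42, 42, 53]
t=36: [39, 59, 59, 39]
t=37: [63, 26, 26, 63]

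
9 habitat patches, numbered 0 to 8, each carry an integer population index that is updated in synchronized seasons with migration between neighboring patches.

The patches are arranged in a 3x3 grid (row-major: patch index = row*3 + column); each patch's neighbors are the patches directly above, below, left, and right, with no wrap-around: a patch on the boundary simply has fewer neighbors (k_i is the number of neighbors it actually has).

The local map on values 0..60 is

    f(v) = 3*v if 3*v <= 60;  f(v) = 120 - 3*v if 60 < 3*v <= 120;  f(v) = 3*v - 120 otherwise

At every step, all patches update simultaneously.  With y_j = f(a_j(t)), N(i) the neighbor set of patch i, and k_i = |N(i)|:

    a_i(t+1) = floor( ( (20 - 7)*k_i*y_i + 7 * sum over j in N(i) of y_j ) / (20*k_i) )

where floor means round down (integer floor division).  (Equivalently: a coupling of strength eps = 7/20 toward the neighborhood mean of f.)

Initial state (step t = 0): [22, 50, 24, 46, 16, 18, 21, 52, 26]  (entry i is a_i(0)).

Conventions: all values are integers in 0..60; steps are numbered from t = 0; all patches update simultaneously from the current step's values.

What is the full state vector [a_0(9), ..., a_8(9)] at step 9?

Answer: [49, 47, 48, 56, 51, 49, 38, 17, 24]

Derivation:
t=0: [22, 50, 24, 46, 16, 18, 21, 52, 26]
t=1: [43, 37, 45, 30, 43, 51, 46, 40, 43]
t=2: [12, 9, 17, 23, 12, 25, 16, 4, 11]
t=3: [37, 31, 45, 47, 35, 43, 42, 21, 31]
t=4: [14, 22, 16, 17, 19, 12, 17, 42, 29]
t=5: [45, 52, 46, 50, 49, 39, 43, 20, 28]
t=6: [21, 30, 18, 25, 28, 11, 21, 47, 34]
t=7: [50, 36, 46, 46, 34, 34, 48, 26, 21]
t=8: [24, 15, 16, 20, 19, 22, 26, 38, 47]
t=9: [49, 47, 48, 56, 51, 49, 38, 17, 24]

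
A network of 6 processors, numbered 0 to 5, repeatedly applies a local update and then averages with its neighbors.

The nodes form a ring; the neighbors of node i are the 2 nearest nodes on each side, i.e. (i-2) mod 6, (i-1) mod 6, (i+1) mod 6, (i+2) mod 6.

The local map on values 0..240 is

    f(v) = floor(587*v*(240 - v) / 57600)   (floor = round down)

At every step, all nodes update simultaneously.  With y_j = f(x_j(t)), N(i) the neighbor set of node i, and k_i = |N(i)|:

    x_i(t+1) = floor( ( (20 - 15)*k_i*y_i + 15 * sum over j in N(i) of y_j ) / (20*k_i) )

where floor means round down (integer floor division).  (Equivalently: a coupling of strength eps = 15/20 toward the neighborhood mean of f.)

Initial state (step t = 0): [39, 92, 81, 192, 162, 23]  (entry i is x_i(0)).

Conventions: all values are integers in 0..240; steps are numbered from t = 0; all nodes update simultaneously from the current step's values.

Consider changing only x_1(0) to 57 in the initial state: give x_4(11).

Simulating step by step:
t=0: [39, 57, 81, 192, 162, 23]
t=1: [97, 92, 108, 101, 98, 88]
t=2: [140, 140, 141, 140, 141, 139]
t=3: [142, 142, 142, 142, 142, 142]
t=4: [141, 141, 141, 141, 141, 141]
t=5: [142, 142, 142, 142, 142, 142]
t=6: [141, 141, 141, 141, 141, 141]
t=7: [142, 142, 142, 142, 142, 142]
t=8: [141, 141, 141, 141, 141, 141]
t=9: [142, 142, 142, 142, 142, 142]
t=10: [141, 141, 141, 141, 141, 141]
t=11: [142, 142, 142, 142, 142, 142]

Answer: x_4(11) = 142
Key observation: This trace re-runs the system from the modified initial state.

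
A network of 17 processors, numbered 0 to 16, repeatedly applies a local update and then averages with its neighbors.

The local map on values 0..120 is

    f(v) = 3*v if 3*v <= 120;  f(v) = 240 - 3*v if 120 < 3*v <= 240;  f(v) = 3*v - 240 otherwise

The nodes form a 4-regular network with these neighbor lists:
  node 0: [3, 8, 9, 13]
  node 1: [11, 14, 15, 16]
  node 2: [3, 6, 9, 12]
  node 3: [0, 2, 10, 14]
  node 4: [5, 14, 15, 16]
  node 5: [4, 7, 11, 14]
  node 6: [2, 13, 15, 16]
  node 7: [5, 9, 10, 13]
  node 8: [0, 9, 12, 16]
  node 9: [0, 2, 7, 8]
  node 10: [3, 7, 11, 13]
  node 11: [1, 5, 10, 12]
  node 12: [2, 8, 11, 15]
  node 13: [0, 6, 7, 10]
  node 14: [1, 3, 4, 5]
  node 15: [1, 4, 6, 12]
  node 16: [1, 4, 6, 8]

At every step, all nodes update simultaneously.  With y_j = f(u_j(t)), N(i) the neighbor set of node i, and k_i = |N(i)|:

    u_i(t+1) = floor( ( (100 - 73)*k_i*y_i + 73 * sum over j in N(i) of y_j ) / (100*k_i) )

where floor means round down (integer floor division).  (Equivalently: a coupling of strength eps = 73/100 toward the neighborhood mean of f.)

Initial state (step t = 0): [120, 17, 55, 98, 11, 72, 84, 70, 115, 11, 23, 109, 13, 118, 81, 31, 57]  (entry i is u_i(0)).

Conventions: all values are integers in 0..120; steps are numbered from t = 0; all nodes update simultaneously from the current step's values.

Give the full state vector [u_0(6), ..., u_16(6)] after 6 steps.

Answer: [46, 82, 38, 36, 88, 93, 62, 70, 53, 53, 49, 66, 46, 61, 82, 77, 79]

Derivation:
t=0: [120, 17, 55, 98, 11, 72, 84, 70, 115, 11, 23, 109, 13, 118, 81, 31, 57]
t=1: [88, 59, 45, 63, 43, 34, 67, 51, 75, 69, 70, 56, 76, 72, 30, 49, 55]
t=2: [28, 77, 52, 59, 95, 93, 64, 57, 30, 51, 50, 57, 55, 39, 83, 66, 61]
t=3: [87, 34, 72, 65, 38, 45, 67, 79, 79, 83, 82, 57, 72, 84, 30, 43, 50]
t=4: [18, 93, 27, 37, 103, 78, 53, 24, 27, 11, 25, 61, 44, 15, 91, 80, 71]
t=5: [63, 31, 82, 74, 30, 43, 49, 48, 62, 61, 72, 57, 69, 63, 49, 54, 56]
t=6: [46, 82, 38, 36, 88, 93, 62, 70, 53, 53, 49, 66, 46, 61, 82, 77, 79]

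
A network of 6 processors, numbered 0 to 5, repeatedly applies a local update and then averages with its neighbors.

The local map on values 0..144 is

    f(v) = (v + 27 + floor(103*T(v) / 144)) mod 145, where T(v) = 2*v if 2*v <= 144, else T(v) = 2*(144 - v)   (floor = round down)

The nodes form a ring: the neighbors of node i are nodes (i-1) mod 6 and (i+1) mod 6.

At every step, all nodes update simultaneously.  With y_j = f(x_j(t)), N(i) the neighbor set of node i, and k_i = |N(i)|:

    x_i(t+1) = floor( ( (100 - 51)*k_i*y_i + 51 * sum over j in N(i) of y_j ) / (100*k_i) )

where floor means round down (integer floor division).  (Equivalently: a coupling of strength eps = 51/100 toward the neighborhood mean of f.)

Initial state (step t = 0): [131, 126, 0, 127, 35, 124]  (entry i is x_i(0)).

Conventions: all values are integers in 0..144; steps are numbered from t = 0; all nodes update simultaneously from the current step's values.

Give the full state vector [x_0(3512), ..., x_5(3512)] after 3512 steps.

Answer: [39, 39, 39, 39, 39, 39]
Key observation: The state at step 15, [112, 112, 112, 112, 112, 112], reappears at step 19: the system is in a cycle of period 4 from step 15 on.  Therefore the state at step 3512 equals the state at step 15 + ((3512 - 15) mod 4) = 16, which is [39, 39, 39, 39, 39, 39].

Derivation:
t=0: [131, 126, 0, 127, 35, 124]
t=1: [32, 30, 30, 51, 71, 53]
t=2: [78, 100, 75, 41, 30, 45]
t=3: [72, 49, 70, 101, 115, 105]
t=4: [38, 28, 36, 44, 40, 44]
t=5: [116, 105, 114, 125, 128, 127]
t=6: [37, 39, 38, 34, 32, 34]
t=7: [115, 119, 116, 110, 106, 109]
t=8: [38, 37, 38, 40, 41, 40]
t=9: [119, 117, 119, 123, 124, 123]
t=10: [36, 36, 36, 35, 34, 35]
t=11: [113, 114, 113, 111, 110, 111]
t=12: [39, 38, 39, 39, 40, 39]
t=13: [120, 120, 120, 121, 122, 121]
t=14: [35, 36, 35, 35, 35, 35]
t=15: [112, 112, 112, 112, 112, 112]
t=16: [39, 39, 39, 39, 39, 39]
t=17: [121, 121, 121, 121, 121, 121]
t=18: [35, 35, 35, 35, 35, 35]
t=19: [112, 112, 112, 112, 112, 112]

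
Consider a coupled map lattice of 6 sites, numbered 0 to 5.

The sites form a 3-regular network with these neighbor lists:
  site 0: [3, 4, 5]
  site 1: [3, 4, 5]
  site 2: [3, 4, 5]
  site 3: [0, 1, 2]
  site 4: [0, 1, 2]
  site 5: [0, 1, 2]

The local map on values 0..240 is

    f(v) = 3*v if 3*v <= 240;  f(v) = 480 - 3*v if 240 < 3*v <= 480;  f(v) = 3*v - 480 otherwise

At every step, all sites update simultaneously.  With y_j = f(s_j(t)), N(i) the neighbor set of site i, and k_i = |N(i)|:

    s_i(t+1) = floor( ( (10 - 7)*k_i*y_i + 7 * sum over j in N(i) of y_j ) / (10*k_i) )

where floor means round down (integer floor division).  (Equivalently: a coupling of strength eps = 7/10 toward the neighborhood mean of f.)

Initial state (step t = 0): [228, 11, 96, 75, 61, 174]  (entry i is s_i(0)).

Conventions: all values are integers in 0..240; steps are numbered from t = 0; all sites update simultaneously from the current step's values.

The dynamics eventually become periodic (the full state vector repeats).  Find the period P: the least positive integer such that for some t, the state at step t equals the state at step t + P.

Simulating step by step:
t=0: [228, 11, 96, 75, 61, 174]
t=1: [166, 114, 162, 167, 155, 112]
t=2: [47, 83, 43, 44, 42, 81]
t=3: [157, 184, 154, 156, 154, 188]
t=4: [29, 48, 32, 26, 28, 48]
t=5: [97, 114, 100, 99, 101, 119]
t=6: [169, 154, 166, 173, 171, 155]
t=7: [28, 25, 25, 26, 24, 19]
t=8: [73, 70, 70, 78, 76, 71]
t=9: [223, 220, 220, 219, 217, 213]
t=10: [175, 172, 172, 181, 179, 175]
t=11: [52, 49, 49, 46, 44, 40]
t=12: [137, 135, 135, 146, 144, 141]
t=13: [55, 56, 56, 63, 65, 68]
t=14: [186, 187, 187, 173, 175, 178]
t=15: [55, 56, 56, 67, 69, 72]
t=16: [195, 196, 196, 177, 179, 181]
t=17: [71, 72, 72, 90, 92, 93]
t=18: [207, 208, 208, 213, 211, 210]
t=19: [150, 151, 151, 147, 146, 145]
t=20: [38, 37, 37, 31, 32, 33]
t=21: [101, 100, 100, 106, 107, 108]
t=22: [164, 165, 165, 173, 173, 172]
t=23: [30, 31, 31, 21, 21, 20]
t=24: [70, 71, 71, 83, 83, 82]
t=25: [225, 226, 226, 217, 217, 218]
t=26: [178, 179, 179, 189, 189, 190]
t=27: [77, 78, 78, 65, 65, 66]
t=28: [206, 207, 207, 221, 221, 222]
t=29: [170, 171, 171, 152, 152, 153]
t=30: [25, 26, 26, 29, 29, 28]
t=31: [82, 83, 83, 80, 80, 79]
t=32: [237, 236, 236, 234, 234, 233]
t=33: [224, 223, 223, 226, 226, 226]
t=34: [196, 195, 195, 192, 192, 192]
t=35: [99, 98, 98, 103, 103, 103]
t=36: [174, 175, 175, 180, 180, 180]
t=37: [54, 55, 55, 48, 48, 48]
t=38: [149, 150, 150, 158, 158, 158]
t=39: [14, 13, 13, 23, 23, 23]
t=40: [60, 60, 60, 48, 48, 48]
t=41: [154, 154, 154, 169, 169, 169]
t=42: [24, 24, 24, 20, 20, 20]
t=43: [63, 63, 63, 68, 68, 68]
t=44: [199, 199, 199, 193, 193, 193]
t=45: [104, 104, 104, 111, 111, 111]
t=46: [153, 153, 153, 161, 161, 161]
t=47: [8, 8, 8, 15, 15, 15]
t=48: [38, 38, 38, 30, 30, 30]
t=49: [97, 97, 97, 106, 106, 106]
t=50: [170, 170, 170, 180, 180, 180]
t=51: [51, 51, 51, 39, 39, 39]
t=52: [127, 127, 127, 142, 142, 142]
t=53: [67, 67, 67, 85, 85, 85]
t=54: [217, 217, 217, 208, 208, 208]
t=55: [152, 152, 152, 162, 162, 162]
t=56: [11, 11, 11, 18, 18, 18]
t=57: [47, 47, 47, 39, 39, 39]
t=58: [124, 124, 124, 133, 133, 133]
t=59: [89, 89, 89, 99, 99, 99]
t=60: [192, 192, 192, 204, 204, 204]
t=61: [121, 121, 121, 106, 106, 106]
t=62: [148, 148, 148, 130, 130, 130]
t=63: [73, 73, 73, 52, 52, 52]
t=64: [174, 174, 174, 200, 200, 200]
t=65: [96, 96, 96, 65, 65, 65]
t=66: [194, 194, 194, 192, 192, 192]
t=67: [97, 97, 97, 100, 100, 100]
t=68: [182, 182, 182, 186, 186, 186]
t=69: [74, 74, 74, 69, 69, 69]
t=70: [211, 211, 211, 217, 217, 217]
t=71: [165, 165, 165, 158, 158, 158]
t=72: [8, 8, 8, 12, 12, 12]
t=73: [32, 32, 32, 27, 27, 27]
t=74: [85, 85, 85, 91, 91, 91]
t=75: [212, 212, 212, 219, 219, 219]
t=76: [170, 170, 170, 162, 162, 162]
t=77: [13, 13, 13, 22, 22, 22]
t=78: [57, 57, 57, 47, 47, 47]
t=79: [150, 150, 150, 162, 162, 162]
t=80: [13, 13, 13, 22, 22, 22]

Answer: 3
Key observation: The state at step 77, [13, 13, 13, 22, 22, 22], reappears at step 80 — and no state repeats earlier — so the cycle the system enters has period 3.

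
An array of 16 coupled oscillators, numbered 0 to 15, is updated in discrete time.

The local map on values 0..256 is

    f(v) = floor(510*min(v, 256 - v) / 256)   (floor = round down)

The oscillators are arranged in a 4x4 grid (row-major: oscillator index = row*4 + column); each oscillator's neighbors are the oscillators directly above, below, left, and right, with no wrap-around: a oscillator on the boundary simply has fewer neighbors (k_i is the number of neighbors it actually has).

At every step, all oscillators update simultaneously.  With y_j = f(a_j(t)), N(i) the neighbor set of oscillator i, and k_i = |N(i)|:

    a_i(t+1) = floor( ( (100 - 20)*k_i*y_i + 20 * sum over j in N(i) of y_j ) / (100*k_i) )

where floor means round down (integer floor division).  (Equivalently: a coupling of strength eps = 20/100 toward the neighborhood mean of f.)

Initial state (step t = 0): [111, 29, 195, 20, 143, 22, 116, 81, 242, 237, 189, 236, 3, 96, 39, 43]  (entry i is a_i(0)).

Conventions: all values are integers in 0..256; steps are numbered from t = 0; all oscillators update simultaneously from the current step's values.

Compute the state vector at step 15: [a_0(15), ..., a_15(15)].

Simulating step by step:
t=0: [111, 29, 195, 20, 143, 22, 116, 81, 242, 237, 189, 236, 3, 96, 39, 43]
t=1: [205, 71, 118, 59, 199, 61, 207, 149, 39, 49, 125, 56, 25, 160, 88, 79]
t=2: [106, 143, 211, 138, 110, 119, 118, 192, 78, 109, 223, 130, 66, 174, 179, 154]
t=3: [213, 215, 117, 209, 215, 234, 213, 149, 161, 204, 94, 227, 136, 163, 151, 202]
t=4: [84, 88, 203, 119, 85, 51, 101, 186, 179, 112, 172, 79, 228, 184, 199, 112]
t=5: [168, 164, 124, 214, 163, 119, 186, 150, 152, 206, 168, 160, 73, 140, 125, 205]
t=6: [176, 190, 224, 112, 189, 219, 154, 196, 194, 121, 173, 185, 159, 217, 233, 124]
t=7: [153, 124, 87, 196, 130, 93, 183, 133, 136, 214, 163, 148, 174, 93, 68, 216]
t=8: [213, 235, 172, 137, 242, 184, 155, 227, 224, 106, 176, 205, 172, 173, 137, 98]
t=9: [74, 59, 165, 212, 41, 138, 187, 81, 77, 195, 164, 108, 156, 173, 224, 189]
t=10: [137, 131, 167, 103, 100, 210, 147, 158, 149, 133, 173, 203, 191, 157, 82, 134]
t=11: [234, 232, 186, 201, 195, 118, 205, 191, 208, 229, 168, 124, 144, 193, 170, 221]
t=12: [51, 65, 128, 114, 121, 204, 114, 133, 102, 73, 168, 222, 200, 129, 161, 97]
t=13: [117, 133, 242, 231, 219, 119, 220, 230, 195, 152, 171, 94, 134, 232, 192, 180]
t=14: [218, 229, 45, 47, 97, 219, 81, 61, 131, 194, 164, 174, 211, 76, 126, 152]
t=15: [84, 58, 91, 95, 180, 84, 152, 124, 226, 131, 181, 164, 111, 151, 236, 207]

Answer: [84, 58, 91, 95, 180, 84, 152, 124, 226, 131, 181, 164, 111, 151, 236, 207]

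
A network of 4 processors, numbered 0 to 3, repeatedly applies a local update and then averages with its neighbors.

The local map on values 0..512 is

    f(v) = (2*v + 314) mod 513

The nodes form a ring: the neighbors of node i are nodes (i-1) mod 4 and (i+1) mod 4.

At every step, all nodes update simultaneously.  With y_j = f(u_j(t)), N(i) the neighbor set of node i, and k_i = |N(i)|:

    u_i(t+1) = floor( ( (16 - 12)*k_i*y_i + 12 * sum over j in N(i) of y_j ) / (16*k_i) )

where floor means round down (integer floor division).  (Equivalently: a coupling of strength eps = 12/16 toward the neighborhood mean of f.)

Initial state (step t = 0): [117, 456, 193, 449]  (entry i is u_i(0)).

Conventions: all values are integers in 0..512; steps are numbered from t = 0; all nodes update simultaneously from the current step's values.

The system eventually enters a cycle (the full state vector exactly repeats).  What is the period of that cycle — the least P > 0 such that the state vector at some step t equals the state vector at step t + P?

Answer: 18
Key observation: The state at step 8, [213, 253, 213, 253], reappears at step 26 — and no state repeats earlier — so the cycle the system enters has period 18.

Derivation:
t=0: [117, 456, 193, 449]
t=1: [153, 133, 191, 129]
t=2: [74, 125, 93, 123]
t=3: [152, 373, 161, 372]
t=4: [51, 94, 55, 93]
t=5: [479, 440, 481, 440]
t=6: [187, 228, 188, 228]
t=7: [236, 196, 237, 196]
t=8: [213, 253, 213, 253]
t=9: [287, 247, 287, 247]
t=10: [315, 355, 315, 355]
t=11: [491, 451, 491, 451]
t=12: [210, 250, 210, 250]
t=13: [281, 241, 281, 241]
t=14: [303, 343, 303, 343]
t=15: [467, 427, 467, 427]
t=16: [162, 202, 162, 202]
t=17: [185, 145, 185, 145]
t=18: [111, 151, 111, 151]
t=19: [83, 43, 83, 43]
t=20: [420, 460, 420, 460]
t=21: [188, 148, 188, 148]
t=22: [117, 157, 117, 157]
t=23: [95, 55, 95, 55]
t=24: [444, 484, 444, 484]
t=25: [236, 196, 236, 196]
t=26: [213, 253, 213, 253]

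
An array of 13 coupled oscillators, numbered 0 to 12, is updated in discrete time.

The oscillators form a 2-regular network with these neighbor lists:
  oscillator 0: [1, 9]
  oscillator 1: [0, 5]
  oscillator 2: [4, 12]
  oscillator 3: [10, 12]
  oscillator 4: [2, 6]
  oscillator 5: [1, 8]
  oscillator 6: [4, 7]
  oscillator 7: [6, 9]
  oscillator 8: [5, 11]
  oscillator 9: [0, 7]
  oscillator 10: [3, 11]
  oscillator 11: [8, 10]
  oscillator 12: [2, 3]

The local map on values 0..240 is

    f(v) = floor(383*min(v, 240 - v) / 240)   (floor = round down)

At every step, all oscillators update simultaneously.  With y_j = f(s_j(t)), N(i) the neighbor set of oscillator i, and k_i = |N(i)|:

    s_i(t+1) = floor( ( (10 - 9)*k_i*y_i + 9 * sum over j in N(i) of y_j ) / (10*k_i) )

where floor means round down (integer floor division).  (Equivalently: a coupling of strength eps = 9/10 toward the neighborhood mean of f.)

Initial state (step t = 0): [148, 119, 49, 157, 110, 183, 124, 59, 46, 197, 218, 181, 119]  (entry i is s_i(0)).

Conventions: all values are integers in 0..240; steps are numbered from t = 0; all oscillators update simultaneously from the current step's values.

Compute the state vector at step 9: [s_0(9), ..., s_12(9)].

Answer: [147, 159, 113, 101, 122, 127, 141, 146, 142, 162, 119, 108, 108]

Derivation:
t=0: [148, 119, 49, 157, 110, 183, 124, 59, 46, 197, 218, 181, 119]
t=1: [130, 125, 171, 114, 135, 126, 139, 123, 90, 114, 105, 58, 113]
t=2: [181, 178, 167, 174, 138, 164, 174, 172, 137, 180, 139, 148, 148]
t=3: [96, 106, 150, 148, 115, 130, 132, 100, 136, 100, 129, 160, 114]
t=4: [162, 164, 178, 175, 160, 167, 171, 164, 152, 156, 140, 166, 148]
t=5: [127, 120, 132, 147, 106, 129, 122, 121, 119, 123, 115, 146, 105]
t=6: [187, 179, 168, 172, 178, 188, 179, 187, 166, 184, 152, 182, 160]
t=7: [92, 84, 112, 130, 104, 104, 91, 92, 90, 84, 104, 125, 112]
t=8: [135, 153, 172, 171, 161, 141, 154, 140, 170, 144, 177, 156, 176]
t=9: [147, 159, 113, 101, 122, 127, 141, 146, 142, 162, 119, 108, 108]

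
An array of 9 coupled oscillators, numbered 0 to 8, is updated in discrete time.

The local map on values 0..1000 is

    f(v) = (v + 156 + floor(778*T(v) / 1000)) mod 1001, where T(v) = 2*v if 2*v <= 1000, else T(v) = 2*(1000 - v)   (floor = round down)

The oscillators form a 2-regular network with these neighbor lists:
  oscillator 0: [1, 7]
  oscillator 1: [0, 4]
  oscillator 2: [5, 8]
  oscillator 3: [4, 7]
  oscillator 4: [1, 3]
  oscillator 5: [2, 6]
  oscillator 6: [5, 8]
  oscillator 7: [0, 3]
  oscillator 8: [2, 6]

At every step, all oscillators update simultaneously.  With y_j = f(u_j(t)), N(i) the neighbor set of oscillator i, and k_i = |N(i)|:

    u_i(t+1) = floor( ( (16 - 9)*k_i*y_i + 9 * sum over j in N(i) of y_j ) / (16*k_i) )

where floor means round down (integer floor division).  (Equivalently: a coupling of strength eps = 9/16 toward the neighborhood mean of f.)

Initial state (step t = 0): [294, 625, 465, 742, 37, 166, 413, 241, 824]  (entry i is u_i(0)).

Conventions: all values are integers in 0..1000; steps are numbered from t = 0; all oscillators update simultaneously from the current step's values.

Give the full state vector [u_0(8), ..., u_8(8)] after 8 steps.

Answer: [439, 370, 605, 350, 303, 608, 615, 442, 612]

Derivation:
t=0: [294, 625, 465, 742, 37, 166, 413, 241, 824]
t=1: [715, 484, 384, 417, 295, 409, 325, 676, 265]
t=2: [341, 515, 350, 446, 570, 403, 721, 296, 680]
t=3: [387, 303, 166, 495, 374, 181, 281, 489, 246]
t=4: [438, 478, 648, 328, 427, 679, 776, 335, 751]
t=5: [228, 310, 329, 507, 492, 322, 298, 361, 305]
t=6: [611, 738, 974, 325, 567, 966, 939, 361, 947]
t=7: [268, 346, 174, 564, 534, 176, 182, 415, 180]
t=8: [439, 370, 605, 350, 303, 608, 615, 442, 612]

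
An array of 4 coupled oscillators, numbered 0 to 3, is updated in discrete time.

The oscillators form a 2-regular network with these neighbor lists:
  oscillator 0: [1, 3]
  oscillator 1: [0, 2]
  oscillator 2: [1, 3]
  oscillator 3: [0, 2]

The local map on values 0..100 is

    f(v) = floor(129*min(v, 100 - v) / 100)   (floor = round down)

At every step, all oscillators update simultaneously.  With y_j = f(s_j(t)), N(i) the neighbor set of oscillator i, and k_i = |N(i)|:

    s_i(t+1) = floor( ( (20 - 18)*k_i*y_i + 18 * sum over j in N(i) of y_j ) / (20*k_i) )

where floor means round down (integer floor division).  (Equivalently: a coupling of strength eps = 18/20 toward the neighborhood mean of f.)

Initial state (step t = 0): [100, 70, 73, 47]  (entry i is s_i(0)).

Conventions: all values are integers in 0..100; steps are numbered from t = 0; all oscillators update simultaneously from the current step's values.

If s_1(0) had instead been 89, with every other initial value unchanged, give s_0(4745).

Simulating step by step:
t=0: [100, 89, 73, 47]
t=1: [33, 16, 36, 21]
t=2: [25, 41, 25, 42]
t=3: [50, 34, 50, 34]
t=4: [45, 61, 45, 61]
t=5: [50, 57, 50, 57]
t=6: [55, 63, 55, 63]
t=7: [48, 56, 48, 56]
t=8: [56, 60, 56, 60]
t=9: [51, 55, 51, 55]
t=10: [58, 62, 58, 62]
t=11: [49, 53, 49, 53]
t=12: [60, 62, 60, 62]
t=13: [49, 50, 49, 50]
t=14: [63, 63, 63, 63]
t=15: [47, 47, 47, 47]
t=16: [60, 60, 60, 60]
t=17: [51, 51, 51, 51]
t=18: [63, 63, 63, 63]

Answer: s_0(4745) = 51
Key observation: The state at step 14, [63, 63, 63, 63], reappears at step 18: the system is in a cycle of period 4 from step 14 on.  Therefore the state at step 4745 equals the state at step 14 + ((4745 - 14) mod 4) = 17, which is [51, 51, 51, 51].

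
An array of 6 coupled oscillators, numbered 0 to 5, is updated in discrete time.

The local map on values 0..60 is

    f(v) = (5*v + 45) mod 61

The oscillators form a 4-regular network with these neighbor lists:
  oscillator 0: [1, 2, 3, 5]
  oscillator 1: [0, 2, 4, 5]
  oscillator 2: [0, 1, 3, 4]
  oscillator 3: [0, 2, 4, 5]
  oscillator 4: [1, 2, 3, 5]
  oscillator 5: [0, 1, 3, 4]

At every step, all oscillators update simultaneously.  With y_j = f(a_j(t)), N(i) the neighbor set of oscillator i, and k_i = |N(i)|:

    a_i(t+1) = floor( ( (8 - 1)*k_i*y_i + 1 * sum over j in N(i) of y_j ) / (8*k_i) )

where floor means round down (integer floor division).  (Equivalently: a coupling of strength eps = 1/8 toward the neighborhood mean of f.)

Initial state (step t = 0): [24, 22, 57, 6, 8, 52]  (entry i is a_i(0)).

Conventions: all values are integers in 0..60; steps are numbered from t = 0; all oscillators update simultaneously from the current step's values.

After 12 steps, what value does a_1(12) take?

Simulating step by step:
t=0: [24, 22, 57, 6, 8, 52]
t=1: [39, 31, 25, 15, 23, 3]
t=2: [55, 21, 47, 57, 39, 57]
t=3: [16, 28, 35, 26, 53, 25]
t=4: [7, 4, 34, 49, 8, 43]
t=5: [19, 6, 30, 43, 24, 16]
t=6: [17, 14, 13, 16, 39, 5]
t=7: [10, 51, 46, 6, 53, 11]
t=8: [34, 52, 30, 15, 8, 37]
t=9: [31, 3, 14, 55, 24, 44]
t=10: [19, 56, 51, 17, 42, 22]
t=11: [19, 21, 50, 10, 13, 30]
t=12: [19, 28, 48, 33, 46, 14]

Answer: a_1(12) = 28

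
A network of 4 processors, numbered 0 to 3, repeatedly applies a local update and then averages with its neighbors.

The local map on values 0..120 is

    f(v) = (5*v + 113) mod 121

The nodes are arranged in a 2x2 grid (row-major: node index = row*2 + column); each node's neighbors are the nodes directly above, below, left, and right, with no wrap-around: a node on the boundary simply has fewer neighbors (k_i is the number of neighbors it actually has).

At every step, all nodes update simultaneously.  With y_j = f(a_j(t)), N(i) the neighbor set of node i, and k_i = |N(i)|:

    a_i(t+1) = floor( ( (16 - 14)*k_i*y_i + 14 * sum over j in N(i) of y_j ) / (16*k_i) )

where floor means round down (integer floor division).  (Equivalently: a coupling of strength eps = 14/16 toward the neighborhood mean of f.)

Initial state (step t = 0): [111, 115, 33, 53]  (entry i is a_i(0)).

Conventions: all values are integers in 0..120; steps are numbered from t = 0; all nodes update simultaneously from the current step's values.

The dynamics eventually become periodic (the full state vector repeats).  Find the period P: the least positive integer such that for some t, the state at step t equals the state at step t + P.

Simulating step by step:
t=0: [111, 115, 33, 53]
t=1: [59, 44, 38, 53]
t=2: [72, 37, 33, 68]
t=3: [54, 94, 92, 51]
t=4: [84, 23, 22, 82]
t=5: [97, 51, 51, 96]
t=6: [18, 98, 98, 18]
t=7: [114, 86, 86, 114]
t=8: [61, 75, 75, 61]
t=9: [10, 48, 48, 10]
t=10: [102, 50, 50, 102]
t=11: [2, 15, 15, 2]
t=12: [58, 10, 10, 58]
t=13: [41, 40, 40, 41]
t=14: [71, 75, 75, 71]
t=15: [16, 92, 92, 16]
t=16: [86, 74, 74, 86]
t=17: [112, 66, 66, 112]
t=18: [78, 69, 69, 78]
t=19: [85, 28, 28, 85]
t=20: [16, 48, 48, 16]
t=21: [106, 76, 76, 106]
t=22: [12, 34, 34, 12]
t=23: [42, 50, 50, 42]
t=24: [10, 70, 70, 10]
t=25: [92, 49, 49, 92]
t=26: [112, 92, 92, 112]
t=27: [86, 70, 70, 86]
t=28: [94, 64, 64, 94]
t=29: [73, 95, 95, 73]
t=30: [105, 113, 113, 105]
t=31: [68, 38, 38, 68]
t=32: [64, 86, 86, 64]
t=33: [60, 68, 68, 60]
t=34: [85, 55, 55, 85]
t=35: [28, 50, 50, 28]
t=36: [1, 9, 9, 1]
t=37: [47, 107, 107, 47]
t=38: [50, 98, 98, 50]
t=39: [104, 14, 14, 104]
t=40: [57, 32, 32, 57]
t=41: [31, 34, 34, 31]
t=42: [39, 27, 27, 39]
t=43: [13, 58, 58, 13]
t=44: [42, 54, 54, 42]
t=45: [27, 73, 73, 27]
t=46: [101, 19, 19, 101]
t=47: [77, 22, 22, 77]
t=48: [91, 25, 25, 91]
t=49: [112, 88, 88, 112]
t=50: [68, 68, 68, 68]
t=51: [90, 90, 90, 90]
t=52: [79, 79, 79, 79]
t=53: [24, 24, 24, 24]
t=54: [112, 112, 112, 112]
t=55: [68, 68, 68, 68]

Answer: 5
Key observation: The state at step 50, [68, 68, 68, 68], reappears at step 55 — and no state repeats earlier — so the cycle the system enters has period 5.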